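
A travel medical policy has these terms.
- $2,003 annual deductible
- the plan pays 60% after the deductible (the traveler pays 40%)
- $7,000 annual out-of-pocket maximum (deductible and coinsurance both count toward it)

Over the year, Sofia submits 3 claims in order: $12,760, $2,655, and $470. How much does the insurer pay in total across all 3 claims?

#1 ($12,760): $2,003 finishes the deductible; $10,757 goes to coinsurance; coinsurance $10,757 × 40% = $4,302.80. Traveler owes $6,305.80 (running OOP $6,305.80). Insurer: $12,760 − $6,305.80 = $6,454.20.
#2 ($2,655): 40% coinsurance on $2,655 = $1,062. That would push OOP to $7,367.80, over the $7,000 cap, so traveler pays $7,000 − $6,305.80 = $694.20. Insurer: $2,655 − $694.20 = $1,960.80.
#3 ($470): 40% coinsurance on $470 = $188. Adding that to $7,000 gives $7,188, past the $7,000 cap; traveler pays only $7,000 − $7,000 = $0. Plan pays $470 − $0 = $470.
Insurer total = bills − traveler's total = $15,885 − $7,000 = $8,885.

$8,885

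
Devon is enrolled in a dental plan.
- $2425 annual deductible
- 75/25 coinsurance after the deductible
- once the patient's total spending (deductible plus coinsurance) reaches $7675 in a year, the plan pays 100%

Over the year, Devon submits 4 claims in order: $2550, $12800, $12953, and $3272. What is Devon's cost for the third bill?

#1 ($2550): $2425 finishes the deductible; $125 goes to coinsurance; 25% of $125 = $31.25. Patient owes $2456.25 (running OOP $2456.25).
#2 ($12800): deductible met; 25% of $12800 = $3200. Patient owes $3200 (running OOP $5656.25).
#3 ($12953): 25% coinsurance on $12953 = $3238.25. Adding that to $5656.25 gives $8894.50, past the $7675 cap; patient pays only $7675 − $5656.25 = $2018.75.

$2018.75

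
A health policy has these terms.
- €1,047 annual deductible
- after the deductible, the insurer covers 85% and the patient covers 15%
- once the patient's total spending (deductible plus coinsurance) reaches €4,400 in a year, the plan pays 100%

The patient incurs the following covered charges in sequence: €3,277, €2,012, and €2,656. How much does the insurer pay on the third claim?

€2,257.60

Bill 1, €3,277: €1,047 finishes the deductible; €2,230 goes to coinsurance; 15% of €2,230 = €334.50. Patient owes €1,381.50 (running OOP €1,381.50). Plan pays €3,277 − €1,381.50 = €1,895.50.
Bill 2, €2,012: deductible met; 15% of €2,012 = €301.80. Patient owes €301.80 (running OOP €1,683.30). Plan pays €2,012 − €301.80 = €1,710.20.
Bill 3, €2,656: 15% coinsurance on €2,656 = €398.40. Cost to patient: €398.40. OOP to date €2,081.70. Insurer: €2,656 − €398.40 = €2,257.60.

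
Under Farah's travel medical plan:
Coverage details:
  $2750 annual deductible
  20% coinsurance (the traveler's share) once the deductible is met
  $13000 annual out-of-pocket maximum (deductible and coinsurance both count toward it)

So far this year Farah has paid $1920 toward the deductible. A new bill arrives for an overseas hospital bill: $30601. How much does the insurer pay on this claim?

Deductible still to meet: $2750 − $1920 = $830.
After the $830 deductible portion, $30601 − $830 = $29771 is subject to coinsurance.
20% of $29771 = $5954.20 falls to the traveler.
That puts the traveler's cost at $830 + $5954.20 = $6784.20 before any cap.
Cumulative spending $1920 + $6784.20 = $8704.20 stays under the $13000 maximum.
Insurer pays the balance: $30601 − $6784.20 = $23816.80.

$23816.80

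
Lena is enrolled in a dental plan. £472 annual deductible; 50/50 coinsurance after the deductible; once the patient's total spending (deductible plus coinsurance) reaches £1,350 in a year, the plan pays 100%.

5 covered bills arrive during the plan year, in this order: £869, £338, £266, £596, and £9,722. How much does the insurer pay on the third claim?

£133

Claim 1 — £869: deductible takes £472, £397 remains; patient's 50% is £198.50. Cost to patient: £670.50. OOP to date £670.50. Insurer: £869 − £670.50 = £198.50.
Claim 2 — £338: 50% coinsurance on £338 = £169. Cost to patient: £169. OOP to date £839.50. Insurer: £338 − £169 = £169.
Claim 3 — £266: deductible already satisfied, so patient's share is 50% × £266 = £133. Patient pays £133; OOP now £972.50. Plan pays £266 − £133 = £133.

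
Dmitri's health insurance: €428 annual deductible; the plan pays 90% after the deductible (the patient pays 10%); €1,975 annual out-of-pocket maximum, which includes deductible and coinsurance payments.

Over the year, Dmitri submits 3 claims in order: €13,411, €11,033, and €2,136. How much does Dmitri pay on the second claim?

€248.70

Bill 1, €13,411: deductible takes €428, €12,983 remains; patient's 10% is €1,298.30. Cost to patient: €1,726.30. OOP to date €1,726.30.
Bill 2, €11,033: deductible already satisfied, so patient's share is 10% × €11,033 = €1,103.30. OOP would hit €2,829.60 > €1,975, so the cap limits the patient to €1,975 − €1,726.30 = €248.70.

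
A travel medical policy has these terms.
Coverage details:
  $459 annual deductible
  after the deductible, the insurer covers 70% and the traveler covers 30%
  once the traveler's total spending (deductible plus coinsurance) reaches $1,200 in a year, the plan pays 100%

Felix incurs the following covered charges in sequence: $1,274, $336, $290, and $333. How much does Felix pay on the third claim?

$87

#1 ($1,274): $459 finishes the deductible; $815 goes to coinsurance; traveler's 30% is $244.50. Traveler pays $703.50; OOP now $703.50.
#2 ($336): 30% coinsurance on $336 = $100.80. Traveler owes $100.80 (running OOP $804.30).
#3 ($290): deductible met; 30% of $290 = $87. Traveler owes $87 (running OOP $891.30).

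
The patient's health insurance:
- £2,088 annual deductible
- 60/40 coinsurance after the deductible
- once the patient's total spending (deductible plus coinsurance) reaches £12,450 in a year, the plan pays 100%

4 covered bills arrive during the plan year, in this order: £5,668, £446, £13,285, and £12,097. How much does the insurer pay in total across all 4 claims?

Claim 1 — £5,668: deductible takes £2,088, £3,580 remains; coinsurance £3,580 × 40% = £1,432. Patient owes £3,520 (running OOP £3,520). Plan pays £5,668 − £3,520 = £2,148.
Claim 2 — £446: deductible already satisfied, so patient's share is 40% × £446 = £178.40. Patient owes £178.40 (running OOP £3,698.40). Insurer: £446 − £178.40 = £267.60.
Claim 3 — £13,285: deductible already satisfied, so patient's share is 40% × £13,285 = £5,314. Patient pays £5,314; OOP now £9,012.40. Insurer: £13,285 − £5,314 = £7,971.
Claim 4 — £12,097: deductible met; 40% of £12,097 = £4,838.80. Adding that to £9,012.40 gives £13,851.20, past the £12,450 cap; patient pays only £12,450 − £9,012.40 = £3,437.60. Insurer: £12,097 − £3,437.60 = £8,659.40.
Insurer total: £2,148 + £267.60 + £7,971 + £8,659.40 = £19,046.

£19,046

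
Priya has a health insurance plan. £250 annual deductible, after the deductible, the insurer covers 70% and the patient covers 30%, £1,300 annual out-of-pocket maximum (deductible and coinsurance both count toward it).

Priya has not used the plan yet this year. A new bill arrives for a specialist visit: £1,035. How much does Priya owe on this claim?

£485.50

Deductible not yet touched, so the first £250 of the bill goes to the deductible.
After the £250 deductible portion, £1,035 − £250 = £785 is subject to coinsurance.
Coinsurance: £785 × 30% = £235.50.
Patient responsibility before any cap: £250 + £235.50 = £485.50.
Total out-of-pocket so far would be £0 + £485.50 = £485.50, below the £1,300 cap — no reduction.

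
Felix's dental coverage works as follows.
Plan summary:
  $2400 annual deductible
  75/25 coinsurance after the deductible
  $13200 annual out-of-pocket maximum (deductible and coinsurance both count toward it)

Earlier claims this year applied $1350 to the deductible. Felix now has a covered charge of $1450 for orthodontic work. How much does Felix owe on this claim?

Remaining deductible: $2400 − $1350 = $1050.
That leaves $1450 − $1050 = $400 for coinsurance.
Patient's 25% share of $400 is $100.
That puts the patient's cost at $1050 + $100 = $1150 before any cap.
Cumulative spending $1350 + $1150 = $2500 stays under the $13200 maximum.

$1150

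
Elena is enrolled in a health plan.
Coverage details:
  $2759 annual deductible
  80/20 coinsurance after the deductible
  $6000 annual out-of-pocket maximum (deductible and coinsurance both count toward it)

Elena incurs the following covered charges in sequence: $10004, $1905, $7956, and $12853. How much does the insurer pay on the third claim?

Claim 1 ($10004): deductible takes $2759, $7245 remains; 20% of $7245 = $1449. Patient pays $4208; OOP now $4208. Plan pays $10004 − $4208 = $5796.
Claim 2 ($1905): deductible met; 20% of $1905 = $381. Cost to patient: $381. OOP to date $4589. Plan pays $1905 − $381 = $1524.
Claim 3 ($7956): deductible already satisfied, so patient's share is 20% × $7956 = $1591.20. OOP would hit $6180.20 > $6000, so the cap limits the patient to $6000 − $4589 = $1411. Insurer: $7956 − $1411 = $6545.

$6545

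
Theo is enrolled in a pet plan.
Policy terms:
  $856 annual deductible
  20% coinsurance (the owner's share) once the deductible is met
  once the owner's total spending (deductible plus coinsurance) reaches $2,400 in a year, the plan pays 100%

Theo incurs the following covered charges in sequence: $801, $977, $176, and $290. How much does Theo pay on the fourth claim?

$58

Bill 1, $801: all of it applies to the deductible. Owner pays $801; OOP now $801.
Bill 2, $977: $55 finishes the deductible; $922 goes to coinsurance; owner's 20% is $184.40. Owner pays $239.40; OOP now $1,040.40.
Bill 3, $176: 20% coinsurance on $176 = $35.20. Owner pays $35.20; OOP now $1,075.60.
Bill 4, $290: deductible met; 20% of $290 = $58. Cost to owner: $58. OOP to date $1,133.60.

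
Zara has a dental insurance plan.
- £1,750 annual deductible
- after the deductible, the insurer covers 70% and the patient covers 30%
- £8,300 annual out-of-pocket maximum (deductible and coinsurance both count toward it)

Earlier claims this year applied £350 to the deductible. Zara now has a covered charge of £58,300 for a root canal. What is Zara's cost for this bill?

Remaining deductible: £1,750 − £350 = £1,400.
The remaining £56,900 (= £58,300 − £1,400) moves to coinsurance.
30% of £56,900 = £17,070 falls to the patient.
So the patient owes £1,400 + £17,070 = £18,470 before any cap.
That would bring total out-of-pocket to £18,820, past the £8,300 cap. The patient is capped at £8,300 − £350 = £7,950 on this claim.

£7,950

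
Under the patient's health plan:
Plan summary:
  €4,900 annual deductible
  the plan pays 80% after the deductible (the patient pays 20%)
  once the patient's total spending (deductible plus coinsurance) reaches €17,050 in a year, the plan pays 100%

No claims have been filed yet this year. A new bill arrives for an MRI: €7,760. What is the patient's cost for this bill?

€5,472

The full €4,900 deductible is still open; €4,900 of this bill applies to it.
After the €4,900 deductible portion, €7,760 − €4,900 = €2,860 is subject to coinsurance.
Coinsurance: €2,860 × 20% = €572.
That puts the patient's cost at €4,900 + €572 = €5,472 before any cap.
Year-to-date out-of-pocket becomes €0 + €5,472 = €5,472, still under the €17,050 maximum, so no cap applies.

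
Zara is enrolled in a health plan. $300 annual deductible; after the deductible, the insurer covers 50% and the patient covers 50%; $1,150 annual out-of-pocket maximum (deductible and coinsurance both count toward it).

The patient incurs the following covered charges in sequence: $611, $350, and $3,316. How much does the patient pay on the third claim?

$519.50

Claim 1 — $611: $300 to deductible, leaving $311; patient's 50% is $155.50. Patient owes $455.50 (running OOP $455.50).
Claim 2 — $350: deductible already satisfied, so patient's share is 50% × $350 = $175. Patient owes $175 (running OOP $630.50).
Claim 3 — $3,316: 50% coinsurance on $3,316 = $1,658. That would push OOP to $2,288.50, over the $1,150 cap, so patient pays $1,150 − $630.50 = $519.50.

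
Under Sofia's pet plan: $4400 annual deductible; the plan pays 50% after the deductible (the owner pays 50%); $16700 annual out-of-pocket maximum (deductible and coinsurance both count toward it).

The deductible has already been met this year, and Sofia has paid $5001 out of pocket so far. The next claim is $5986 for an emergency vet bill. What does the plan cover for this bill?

With the deductible met, the entire $5986 is subject to coinsurance.
Owner's 50% share of $5986 is $2993.
Total out-of-pocket so far would be $5001 + $2993 = $7994, below the $16700 cap — no reduction.
The insurer covers the remainder: $5986 − $2993 = $2993.

$2993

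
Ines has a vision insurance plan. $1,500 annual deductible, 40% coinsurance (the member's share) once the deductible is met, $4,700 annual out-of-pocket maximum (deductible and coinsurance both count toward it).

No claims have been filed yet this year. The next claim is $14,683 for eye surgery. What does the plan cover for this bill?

$9,983

Deductible not yet touched, so the first $1,500 of the bill goes to the deductible.
That leaves $14,683 − $1,500 = $13,183 for coinsurance.
40% of $13,183 = $5,273.20 falls to the member.
So the member owes $1,500 + $5,273.20 = $6,773.20 before any cap.
Adding $6,773.20 to the $0 already spent would give $6,773.20, which exceeds the $4,700 cap; the member pays just $4,700 − $0 = $4,700.
The plan picks up $14,683 − $4,700 = $9,983.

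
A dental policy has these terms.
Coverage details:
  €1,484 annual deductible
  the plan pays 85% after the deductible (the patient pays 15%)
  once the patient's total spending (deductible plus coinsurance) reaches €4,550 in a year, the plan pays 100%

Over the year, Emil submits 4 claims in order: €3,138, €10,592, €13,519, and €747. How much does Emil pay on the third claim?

€1,229.10

#1 (€3,138): €1,484 finishes the deductible; €1,654 goes to coinsurance; patient's 15% is €248.10. Cost to patient: €1,732.10. OOP to date €1,732.10.
#2 (€10,592): 15% coinsurance on €10,592 = €1,588.80. Patient owes €1,588.80 (running OOP €3,320.90).
#3 (€13,519): 15% coinsurance on €13,519 = €2,027.85. Adding that to €3,320.90 gives €5,348.75, past the €4,550 cap; patient pays only €4,550 − €3,320.90 = €1,229.10.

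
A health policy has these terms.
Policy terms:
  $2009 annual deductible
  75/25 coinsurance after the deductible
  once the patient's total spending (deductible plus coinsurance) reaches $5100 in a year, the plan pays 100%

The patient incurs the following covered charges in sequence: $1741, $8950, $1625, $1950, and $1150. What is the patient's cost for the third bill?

Claim 1 ($1741): entire amount goes to the deductible. Cost to patient: $1741. OOP to date $1741.
Claim 2 ($8950): deductible takes $268, $8682 remains; coinsurance $8682 × 25% = $2170.50. Patient pays $2438.50; OOP now $4179.50.
Claim 3 ($1625): deductible already satisfied, so patient's share is 25% × $1625 = $406.25. Patient owes $406.25 (running OOP $4585.75).

$406.25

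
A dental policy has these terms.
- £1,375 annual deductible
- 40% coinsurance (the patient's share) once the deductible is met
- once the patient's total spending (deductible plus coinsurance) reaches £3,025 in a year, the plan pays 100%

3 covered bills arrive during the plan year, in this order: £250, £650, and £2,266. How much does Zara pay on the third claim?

£1,191.40

Claim 1 (£250): all of it applies to the deductible. Cost to patient: £250. OOP to date £250.
Claim 2 (£650): all of it applies to the deductible. Patient owes £650 (running OOP £900).
Claim 3 (£2,266): £475 to deductible, leaving £1,791; 40% of £1,791 = £716.40. Cost to patient: £1,191.40. OOP to date £2,091.40.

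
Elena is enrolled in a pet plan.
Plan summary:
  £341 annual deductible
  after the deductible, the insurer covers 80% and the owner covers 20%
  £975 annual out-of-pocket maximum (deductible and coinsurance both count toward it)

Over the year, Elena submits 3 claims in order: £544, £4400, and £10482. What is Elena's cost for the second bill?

£593.40

Bill 1, £544: deductible takes £341, £203 remains; coinsurance £203 × 20% = £40.60. Owner owes £381.60 (running OOP £381.60).
Bill 2, £4400: deductible met; 20% of £4400 = £880. OOP would hit £1261.60 > £975, so the cap limits the owner to £975 − £381.60 = £593.40.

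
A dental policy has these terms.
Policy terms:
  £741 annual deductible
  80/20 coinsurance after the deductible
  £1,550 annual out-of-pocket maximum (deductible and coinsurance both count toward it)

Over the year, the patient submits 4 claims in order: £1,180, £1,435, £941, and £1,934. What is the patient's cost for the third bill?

#1 (£1,180): £741 finishes the deductible; £439 goes to coinsurance; patient's 20% is £87.80. Patient owes £828.80 (running OOP £828.80).
#2 (£1,435): deductible met; 20% of £1,435 = £287. Patient pays £287; OOP now £1,115.80.
#3 (£941): 20% coinsurance on £941 = £188.20. Patient owes £188.20 (running OOP £1,304).

£188.20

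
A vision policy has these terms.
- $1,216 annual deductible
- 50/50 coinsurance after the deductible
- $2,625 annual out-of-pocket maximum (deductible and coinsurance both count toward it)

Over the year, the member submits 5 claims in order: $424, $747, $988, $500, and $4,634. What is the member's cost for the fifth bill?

$687.50

Claim 1 ($424): entire amount goes to the deductible. Member owes $424 (running OOP $424).
Claim 2 ($747): entire amount goes to the deductible. Member pays $747; OOP now $1,171.
Claim 3 ($988): deductible takes $45, $943 remains; coinsurance $943 × 50% = $471.50. Member pays $516.50; OOP now $1,687.50.
Claim 4 ($500): deductible already satisfied, so member's share is 50% × $500 = $250. Member pays $250; OOP now $1,937.50.
Claim 5 ($4,634): deductible already satisfied, so member's share is 50% × $4,634 = $2,317. OOP would hit $4,254.50 > $2,625, so the cap limits the member to $2,625 − $1,937.50 = $687.50.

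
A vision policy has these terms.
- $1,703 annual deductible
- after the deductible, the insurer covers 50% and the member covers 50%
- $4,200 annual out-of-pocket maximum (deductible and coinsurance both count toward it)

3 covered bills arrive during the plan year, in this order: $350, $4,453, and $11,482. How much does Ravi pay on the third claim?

Claim 1 — $350: fully absorbed by the deductible. Member owes $350 (running OOP $350).
Claim 2 — $4,453: $1,353 finishes the deductible; $3,100 goes to coinsurance; 50% of $3,100 = $1,550. Member pays $2,903; OOP now $3,253.
Claim 3 — $11,482: deductible already satisfied, so member's share is 50% × $11,482 = $5,741. Adding that to $3,253 gives $8,994, past the $4,200 cap; member pays only $4,200 − $3,253 = $947.

$947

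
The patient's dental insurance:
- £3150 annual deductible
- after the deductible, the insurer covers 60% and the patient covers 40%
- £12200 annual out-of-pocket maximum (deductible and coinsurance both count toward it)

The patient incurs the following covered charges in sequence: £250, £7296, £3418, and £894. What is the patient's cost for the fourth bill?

£357.60

Claim 1 (£250): fully absorbed by the deductible. Cost to patient: £250. OOP to date £250.
Claim 2 (£7296): deductible takes £2900, £4396 remains; coinsurance £4396 × 40% = £1758.40. Patient owes £4658.40 (running OOP £4908.40).
Claim 3 (£3418): deductible met; 40% of £3418 = £1367.20. Cost to patient: £1367.20. OOP to date £6275.60.
Claim 4 (£894): deductible already satisfied, so patient's share is 40% × £894 = £357.60. Patient owes £357.60 (running OOP £6633.20).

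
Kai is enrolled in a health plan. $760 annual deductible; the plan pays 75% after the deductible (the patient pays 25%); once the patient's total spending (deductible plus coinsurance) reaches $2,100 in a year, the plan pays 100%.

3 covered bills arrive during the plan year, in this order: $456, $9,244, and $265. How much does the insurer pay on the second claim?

Claim 1 — $456: fully absorbed by the deductible. Cost to patient: $456. OOP to date $456. Plan pays $456 − $456 = $0.
Claim 2 — $9,244: $304 finishes the deductible; $8,940 goes to coinsurance; coinsurance $8,940 × 25% = $2,235. Together that's $304 + $2,235 = $2,539. Adding that to $456 gives $2,995, past the $2,100 cap; patient pays only $2,100 − $456 = $1,644. Insurer: $9,244 − $1,644 = $7,600.

$7,600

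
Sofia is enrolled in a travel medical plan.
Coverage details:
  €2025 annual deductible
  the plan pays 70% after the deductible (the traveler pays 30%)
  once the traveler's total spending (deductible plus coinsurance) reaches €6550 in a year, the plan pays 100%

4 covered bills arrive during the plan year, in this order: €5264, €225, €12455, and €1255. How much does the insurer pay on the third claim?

#1 (€5264): €2025 to deductible, leaving €3239; coinsurance €3239 × 30% = €971.70. Cost to traveler: €2996.70. OOP to date €2996.70. Insurer: €5264 − €2996.70 = €2267.30.
#2 (€225): deductible met; 30% of €225 = €67.50. Cost to traveler: €67.50. OOP to date €3064.20. Insurer: €225 − €67.50 = €157.50.
#3 (€12455): 30% coinsurance on €12455 = €3736.50. Adding that to €3064.20 gives €6800.70, past the €6550 cap; traveler pays only €6550 − €3064.20 = €3485.80. Insurer: €12455 − €3485.80 = €8969.20.

€8969.20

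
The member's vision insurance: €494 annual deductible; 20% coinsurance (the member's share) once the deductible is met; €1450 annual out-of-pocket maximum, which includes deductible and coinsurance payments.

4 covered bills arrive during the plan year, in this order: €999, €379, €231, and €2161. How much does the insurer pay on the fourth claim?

€1728.80

Claim 1 (€999): €494 finishes the deductible; €505 goes to coinsurance; member's 20% is €101. Member pays €595; OOP now €595. Insurer: €999 − €595 = €404.
Claim 2 (€379): 20% coinsurance on €379 = €75.80. Member owes €75.80 (running OOP €670.80). Insurer: €379 − €75.80 = €303.20.
Claim 3 (€231): deductible met; 20% of €231 = €46.20. Member pays €46.20; OOP now €717. Plan pays €231 − €46.20 = €184.80.
Claim 4 (€2161): deductible already satisfied, so member's share is 20% × €2161 = €432.20. Cost to member: €432.20. OOP to date €1149.20. Plan pays €2161 − €432.20 = €1728.80.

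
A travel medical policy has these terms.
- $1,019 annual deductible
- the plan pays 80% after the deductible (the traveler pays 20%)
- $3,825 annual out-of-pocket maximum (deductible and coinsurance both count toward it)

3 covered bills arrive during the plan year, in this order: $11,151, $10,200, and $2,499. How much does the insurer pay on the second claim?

Claim 1 ($11,151): deductible takes $1,019, $10,132 remains; 20% of $10,132 = $2,026.40. Traveler owes $3,045.40 (running OOP $3,045.40). Insurer: $11,151 − $3,045.40 = $8,105.60.
Claim 2 ($10,200): 20% coinsurance on $10,200 = $2,040. Adding that to $3,045.40 gives $5,085.40, past the $3,825 cap; traveler pays only $3,825 − $3,045.40 = $779.60. Plan pays $10,200 − $779.60 = $9,420.40.

$9,420.40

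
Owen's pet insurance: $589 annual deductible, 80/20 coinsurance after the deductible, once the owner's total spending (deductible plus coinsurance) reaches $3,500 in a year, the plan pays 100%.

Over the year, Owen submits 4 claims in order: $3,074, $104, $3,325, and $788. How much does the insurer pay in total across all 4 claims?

$5,361.60

#1 ($3,074): $589 to deductible, leaving $2,485; owner's 20% is $497. Owner owes $1,086 (running OOP $1,086). Insurer: $3,074 − $1,086 = $1,988.
#2 ($104): deductible already satisfied, so owner's share is 20% × $104 = $20.80. Owner owes $20.80 (running OOP $1,106.80). Insurer: $104 − $20.80 = $83.20.
#3 ($3,325): deductible already satisfied, so owner's share is 20% × $3,325 = $665. Owner pays $665; OOP now $1,771.80. Plan pays $3,325 − $665 = $2,660.
#4 ($788): 20% coinsurance on $788 = $157.60. Owner pays $157.60; OOP now $1,929.40. Insurer: $788 − $157.60 = $630.40.
Insurer total: $1,988 + $83.20 + $2,660 + $630.40 = $5,361.60.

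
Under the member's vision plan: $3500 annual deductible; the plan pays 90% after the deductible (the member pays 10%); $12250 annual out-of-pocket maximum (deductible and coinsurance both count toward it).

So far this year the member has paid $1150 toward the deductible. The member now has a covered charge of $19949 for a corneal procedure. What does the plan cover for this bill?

$1150 of the $3500 deductible is already met, leaving $2350.
After the $2350 deductible portion, $19949 − $2350 = $17599 is subject to coinsurance.
10% of $17599 = $1759.90 falls to the member.
So the member owes $2350 + $1759.90 = $4109.90 before any cap.
Year-to-date out-of-pocket becomes $1150 + $4109.90 = $5259.90, still under the $12250 maximum, so no cap applies.
The plan picks up $19949 − $4109.90 = $15839.10.

$15839.10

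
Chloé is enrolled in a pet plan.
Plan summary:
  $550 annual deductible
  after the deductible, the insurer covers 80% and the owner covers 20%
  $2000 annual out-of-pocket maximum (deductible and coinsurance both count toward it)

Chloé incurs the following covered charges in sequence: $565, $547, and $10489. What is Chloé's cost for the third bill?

$1337.60

#1 ($565): $550 to deductible, leaving $15; owner's 20% is $3. Owner pays $553; OOP now $553.
#2 ($547): 20% coinsurance on $547 = $109.40. Owner pays $109.40; OOP now $662.40.
#3 ($10489): deductible already satisfied, so owner's share is 20% × $10489 = $2097.80. Adding that to $662.40 gives $2760.20, past the $2000 cap; owner pays only $2000 − $662.40 = $1337.60.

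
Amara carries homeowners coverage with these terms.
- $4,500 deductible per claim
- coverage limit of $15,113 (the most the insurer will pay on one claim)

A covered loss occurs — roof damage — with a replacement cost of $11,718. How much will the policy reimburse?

$7,218

After the deductible, $11,718 − $4,500 = $7,218 remains.
That's under the $15,113 cap, so the insurer reimburses the full $7,218.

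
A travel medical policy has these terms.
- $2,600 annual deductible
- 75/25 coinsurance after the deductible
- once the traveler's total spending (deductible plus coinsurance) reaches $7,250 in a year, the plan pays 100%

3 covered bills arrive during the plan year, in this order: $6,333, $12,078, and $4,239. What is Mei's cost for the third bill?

Claim 1 ($6,333): deductible takes $2,600, $3,733 remains; 25% of $3,733 = $933.25. Cost to traveler: $3,533.25. OOP to date $3,533.25.
Claim 2 ($12,078): deductible met; 25% of $12,078 = $3,019.50. Cost to traveler: $3,019.50. OOP to date $6,552.75.
Claim 3 ($4,239): deductible met; 25% of $4,239 = $1,059.75. OOP would hit $7,612.50 > $7,250, so the cap limits the traveler to $7,250 − $6,552.75 = $697.25.

$697.25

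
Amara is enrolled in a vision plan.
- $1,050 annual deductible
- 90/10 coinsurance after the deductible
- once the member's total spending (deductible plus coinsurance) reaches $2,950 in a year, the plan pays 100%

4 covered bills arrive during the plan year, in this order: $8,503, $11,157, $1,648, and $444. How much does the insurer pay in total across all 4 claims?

Claim 1 — $8,503: $1,050 finishes the deductible; $7,453 goes to coinsurance; member's 10% is $745.30. Cost to member: $1,795.30. OOP to date $1,795.30. Plan pays $8,503 − $1,795.30 = $6,707.70.
Claim 2 — $11,157: deductible already satisfied, so member's share is 10% × $11,157 = $1,115.70. Cost to member: $1,115.70. OOP to date $2,911. Plan pays $11,157 − $1,115.70 = $10,041.30.
Claim 3 — $1,648: deductible met; 10% of $1,648 = $164.80. OOP would hit $3,075.80 > $2,950, so the cap limits the member to $2,950 − $2,911 = $39. Insurer: $1,648 − $39 = $1,609.
Claim 4 — $444: deductible met; 10% of $444 = $44.40. Adding that to $2,950 gives $2,994.40, past the $2,950 cap; member pays only $2,950 − $2,950 = $0. Plan pays $444 − $0 = $444.
Insurer total = bills − member's total = $21,752 − $2,950 = $18,802.

$18,802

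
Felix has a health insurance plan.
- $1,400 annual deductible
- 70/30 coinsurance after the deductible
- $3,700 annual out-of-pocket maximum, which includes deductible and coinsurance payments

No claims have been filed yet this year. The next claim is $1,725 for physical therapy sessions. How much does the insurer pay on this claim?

Nothing has been paid toward the $1,400 deductible, so the first $1,400 of this charge is applied there.
After the $1,400 deductible portion, $1,725 − $1,400 = $325 is subject to coinsurance.
Patient's 30% share of $325 is $97.50.
That puts the patient's cost at $1,400 + $97.50 = $1,497.50 before any cap.
Year-to-date out-of-pocket becomes $0 + $1,497.50 = $1,497.50, still under the $3,700 maximum, so no cap applies.
The insurer covers the remainder: $1,725 − $1,497.50 = $227.50.

$227.50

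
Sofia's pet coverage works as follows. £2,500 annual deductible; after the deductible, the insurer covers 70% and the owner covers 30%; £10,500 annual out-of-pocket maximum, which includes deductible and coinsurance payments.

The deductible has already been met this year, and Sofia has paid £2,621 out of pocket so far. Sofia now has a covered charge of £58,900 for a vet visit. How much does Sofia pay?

With the deductible met, the entire £58,900 is subject to coinsurance.
Coinsurance: £58,900 × 30% = £17,670.
Year-to-date out-of-pocket would reach £2,621 + £17,670 = £20,291, above the £10,500 maximum, so the owner pays only £10,500 − £2,621 = £7,879.

£7,879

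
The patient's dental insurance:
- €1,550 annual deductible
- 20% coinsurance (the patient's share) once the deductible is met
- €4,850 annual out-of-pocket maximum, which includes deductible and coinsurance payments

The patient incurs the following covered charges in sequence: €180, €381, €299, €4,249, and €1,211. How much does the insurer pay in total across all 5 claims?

#1 (€180): all of it applies to the deductible. Cost to patient: €180. OOP to date €180. Plan pays €180 − €180 = €0.
#2 (€381): all of it applies to the deductible. Patient owes €381 (running OOP €561). Plan pays €381 − €381 = €0.
#3 (€299): entire amount goes to the deductible. Patient owes €299 (running OOP €860). Plan pays €299 − €299 = €0.
#4 (€4,249): deductible takes €690, €3,559 remains; 20% of €3,559 = €711.80. Patient owes €1,401.80 (running OOP €2,261.80). Insurer: €4,249 − €1,401.80 = €2,847.20.
#5 (€1,211): deductible already satisfied, so patient's share is 20% × €1,211 = €242.20. Cost to patient: €242.20. OOP to date €2,504. Plan pays €1,211 − €242.20 = €968.80.
Insurer total = bills − patient's total = €6,320 − €2,504 = €3,816.

€3,816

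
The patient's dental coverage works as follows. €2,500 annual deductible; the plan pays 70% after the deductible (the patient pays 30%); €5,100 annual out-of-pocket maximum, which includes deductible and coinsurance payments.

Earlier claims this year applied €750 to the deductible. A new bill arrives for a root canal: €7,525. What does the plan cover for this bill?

€4,042.50

Remaining deductible: €2,500 − €750 = €1,750.
That leaves €7,525 − €1,750 = €5,775 for coinsurance.
Coinsurance: €5,775 × 30% = €1,732.50.
That puts the patient's cost at €1,750 + €1,732.50 = €3,482.50 before any cap.
Year-to-date out-of-pocket becomes €750 + €3,482.50 = €4,232.50, still under the €5,100 maximum, so no cap applies.
The plan picks up €7,525 − €3,482.50 = €4,042.50.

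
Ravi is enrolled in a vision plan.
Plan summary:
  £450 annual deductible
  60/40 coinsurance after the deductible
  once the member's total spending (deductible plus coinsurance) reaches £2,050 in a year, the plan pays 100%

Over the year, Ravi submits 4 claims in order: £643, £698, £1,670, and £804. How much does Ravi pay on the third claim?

£668

#1 (£643): £450 to deductible, leaving £193; 40% of £193 = £77.20. Member owes £527.20 (running OOP £527.20).
#2 (£698): deductible already satisfied, so member's share is 40% × £698 = £279.20. Cost to member: £279.20. OOP to date £806.40.
#3 (£1,670): deductible met; 40% of £1,670 = £668. Member pays £668; OOP now £1,474.40.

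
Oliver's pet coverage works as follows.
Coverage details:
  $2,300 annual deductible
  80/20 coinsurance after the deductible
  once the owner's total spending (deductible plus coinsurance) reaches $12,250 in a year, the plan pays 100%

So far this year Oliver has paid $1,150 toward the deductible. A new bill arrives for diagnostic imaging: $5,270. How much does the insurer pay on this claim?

$3,296

Deductible still to meet: $2,300 − $1,150 = $1,150.
After the $1,150 deductible portion, $5,270 − $1,150 = $4,120 is subject to coinsurance.
Coinsurance: $4,120 × 20% = $824.
So the owner owes $1,150 + $824 = $1,974 before any cap.
Total out-of-pocket so far would be $1,150 + $1,974 = $3,124, below the $12,250 cap — no reduction.
The insurer covers the remainder: $5,270 − $1,974 = $3,296.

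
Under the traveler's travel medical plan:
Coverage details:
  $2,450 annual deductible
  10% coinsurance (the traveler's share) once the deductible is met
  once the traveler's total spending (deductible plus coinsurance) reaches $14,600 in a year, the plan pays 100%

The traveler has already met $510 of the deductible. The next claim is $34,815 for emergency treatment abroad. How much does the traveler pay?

$5,227.50

Deductible still to meet: $2,450 − $510 = $1,940.
The remaining $32,875 (= $34,815 − $1,940) moves to coinsurance.
10% of $32,875 = $3,287.50 falls to the traveler.
Traveler responsibility before any cap: $1,940 + $3,287.50 = $5,227.50.
Year-to-date out-of-pocket becomes $510 + $5,227.50 = $5,737.50, still under the $14,600 maximum, so no cap applies.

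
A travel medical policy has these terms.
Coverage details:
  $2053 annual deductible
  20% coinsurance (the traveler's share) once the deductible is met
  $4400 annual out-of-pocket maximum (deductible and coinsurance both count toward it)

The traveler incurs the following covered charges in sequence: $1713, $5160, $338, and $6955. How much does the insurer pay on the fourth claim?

#1 ($1713): fully absorbed by the deductible. Traveler pays $1713; OOP now $1713. Plan pays $1713 − $1713 = $0.
#2 ($5160): $340 to deductible, leaving $4820; coinsurance $4820 × 20% = $964. Traveler owes $1304 (running OOP $3017). Insurer: $5160 − $1304 = $3856.
#3 ($338): deductible met; 20% of $338 = $67.60. Traveler pays $67.60; OOP now $3084.60. Insurer: $338 − $67.60 = $270.40.
#4 ($6955): 20% coinsurance on $6955 = $1391. Adding that to $3084.60 gives $4475.60, past the $4400 cap; traveler pays only $4400 − $3084.60 = $1315.40. Plan pays $6955 − $1315.40 = $5639.60.

$5639.60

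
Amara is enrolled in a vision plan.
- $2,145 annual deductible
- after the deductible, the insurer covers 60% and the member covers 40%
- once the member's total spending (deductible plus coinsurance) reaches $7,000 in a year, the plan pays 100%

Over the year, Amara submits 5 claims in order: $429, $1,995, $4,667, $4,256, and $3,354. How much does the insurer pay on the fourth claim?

$2,553.60

Bill 1, $429: fully absorbed by the deductible. Cost to member: $429. OOP to date $429. Plan pays $429 − $429 = $0.
Bill 2, $1,995: $1,716 to deductible, leaving $279; coinsurance $279 × 40% = $111.60. Member owes $1,827.60 (running OOP $2,256.60). Plan pays $1,995 − $1,827.60 = $167.40.
Bill 3, $4,667: deductible already satisfied, so member's share is 40% × $4,667 = $1,866.80. Cost to member: $1,866.80. OOP to date $4,123.40. Plan pays $4,667 − $1,866.80 = $2,800.20.
Bill 4, $4,256: deductible met; 40% of $4,256 = $1,702.40. Cost to member: $1,702.40. OOP to date $5,825.80. Plan pays $4,256 − $1,702.40 = $2,553.60.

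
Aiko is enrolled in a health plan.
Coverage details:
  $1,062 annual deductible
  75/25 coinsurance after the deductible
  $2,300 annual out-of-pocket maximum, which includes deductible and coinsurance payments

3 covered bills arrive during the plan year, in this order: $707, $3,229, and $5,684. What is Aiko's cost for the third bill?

$519.50

#1 ($707): entire amount goes to the deductible. Patient owes $707 (running OOP $707).
#2 ($3,229): deductible takes $355, $2,874 remains; 25% of $2,874 = $718.50. Patient pays $1,073.50; OOP now $1,780.50.
#3 ($5,684): deductible already satisfied, so patient's share is 25% × $5,684 = $1,421. Adding that to $1,780.50 gives $3,201.50, past the $2,300 cap; patient pays only $2,300 − $1,780.50 = $519.50.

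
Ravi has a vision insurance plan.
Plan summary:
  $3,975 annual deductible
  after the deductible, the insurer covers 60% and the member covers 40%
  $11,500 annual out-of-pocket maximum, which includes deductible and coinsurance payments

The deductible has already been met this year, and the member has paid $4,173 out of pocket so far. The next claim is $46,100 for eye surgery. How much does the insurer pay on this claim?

$38,773

The deductible is already satisfied, so the full bill goes to coinsurance.
40% of $46,100 = $18,440 falls to the member.
That would bring total out-of-pocket to $22,613, past the $11,500 cap. The member is capped at $11,500 − $4,173 = $7,327 on this claim.
The insurer covers the remainder: $46,100 − $7,327 = $38,773.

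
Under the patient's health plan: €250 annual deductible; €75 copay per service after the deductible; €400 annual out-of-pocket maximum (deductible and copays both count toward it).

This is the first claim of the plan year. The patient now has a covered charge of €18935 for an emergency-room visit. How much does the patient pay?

€325

Deductible not yet touched, so the first €250 of the bill goes to the deductible.
After the €250 deductible portion, €18935 − €250 = €18685 is subject to the copay.
Copay on this service: €75.
That puts the patient's cost at €250 + €75 = €325 before any cap.
Total out-of-pocket so far would be €0 + €325 = €325, below the €400 cap — no reduction.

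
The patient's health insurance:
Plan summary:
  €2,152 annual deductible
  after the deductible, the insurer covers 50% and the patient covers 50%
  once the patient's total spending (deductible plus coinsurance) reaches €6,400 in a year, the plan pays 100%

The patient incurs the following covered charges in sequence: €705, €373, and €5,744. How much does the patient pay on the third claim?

Claim 1 (€705): entire amount goes to the deductible. Patient pays €705; OOP now €705.
Claim 2 (€373): entire amount goes to the deductible. Cost to patient: €373. OOP to date €1,078.
Claim 3 (€5,744): €1,074 finishes the deductible; €4,670 goes to coinsurance; coinsurance €4,670 × 50% = €2,335. Patient pays €3,409; OOP now €4,487.

€3,409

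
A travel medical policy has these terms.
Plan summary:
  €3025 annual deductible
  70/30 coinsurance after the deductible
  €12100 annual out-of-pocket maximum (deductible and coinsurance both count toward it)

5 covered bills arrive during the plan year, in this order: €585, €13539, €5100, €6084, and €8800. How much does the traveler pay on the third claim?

Claim 1 (€585): fully absorbed by the deductible. Traveler pays €585; OOP now €585.
Claim 2 (€13539): €2440 to deductible, leaving €11099; traveler's 30% is €3329.70. Cost to traveler: €5769.70. OOP to date €6354.70.
Claim 3 (€5100): deductible met; 30% of €5100 = €1530. Cost to traveler: €1530. OOP to date €7884.70.

€1530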